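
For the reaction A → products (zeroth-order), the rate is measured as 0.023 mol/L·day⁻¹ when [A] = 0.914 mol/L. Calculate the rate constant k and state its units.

0.023 mol/L·day⁻¹

Step 1: For a zeroth-order reaction, rate = k (independent of concentration).
Step 2: k = rate = 0.023 mol/L·day⁻¹.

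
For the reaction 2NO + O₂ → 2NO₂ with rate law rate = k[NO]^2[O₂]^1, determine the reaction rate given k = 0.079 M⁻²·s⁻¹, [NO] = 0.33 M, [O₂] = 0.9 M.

0.007743 M/s

Step 1: The rate law is rate = k[NO]^2[O₂]^1
Step 2: Substitute: rate = 0.079 × (0.33)^2 × (0.9)^1
Step 3: rate = 0.079 × 0.1089 × 0.9 = 0.00774279 M/s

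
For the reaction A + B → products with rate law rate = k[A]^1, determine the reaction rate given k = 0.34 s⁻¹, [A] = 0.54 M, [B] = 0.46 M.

0.1836 M/s

Step 1: The rate law is rate = k[A]^1
Step 2: Note that the rate does not depend on [B] (zero order in B).
Step 3: rate = 0.34 × (0.54)^1 = 0.1836 M/s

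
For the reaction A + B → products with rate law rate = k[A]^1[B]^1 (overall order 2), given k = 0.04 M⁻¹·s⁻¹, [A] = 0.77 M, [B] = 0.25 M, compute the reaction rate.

0.0077 M/s

Step 1: The rate law is rate = k[A]^1[B]^1, overall order = 1+1 = 2
Step 2: Substitute values: rate = 0.04 × (0.77)^1 × (0.25)^1
Step 3: rate = 0.04 × 0.77 × 0.25 = 0.0077 M/s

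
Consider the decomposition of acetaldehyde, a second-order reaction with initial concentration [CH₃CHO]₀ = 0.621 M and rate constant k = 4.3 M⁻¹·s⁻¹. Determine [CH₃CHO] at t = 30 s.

0.007656 M

Step 1: For a second-order reaction: 1/[CH₃CHO] = 1/[CH₃CHO]₀ + kt
Step 2: 1/[CH₃CHO] = 1/0.621 + 4.3 × 30
Step 3: 1/[CH₃CHO] = 1.61 + 129 = 130.6
Step 4: [CH₃CHO] = 1/130.6 = 0.007656 M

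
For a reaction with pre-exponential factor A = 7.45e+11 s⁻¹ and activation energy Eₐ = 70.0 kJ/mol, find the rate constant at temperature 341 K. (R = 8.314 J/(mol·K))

1.41e+01 s⁻¹

Step 1: Use the Arrhenius equation: k = A × exp(-Eₐ/RT)
Step 2: Convert Eₐ to J/mol: 70.0 kJ/mol = 70000 J/mol
Step 3: Calculate the exponent: -Eₐ/(RT) = -70000/(8.314 × 341) = -24.69071
Step 4: k = 7.45e+11 × exp(-24.69071)
Step 5: k = 7.45e+11 × 1.89217e-11 = 1.4097e+01 s⁻¹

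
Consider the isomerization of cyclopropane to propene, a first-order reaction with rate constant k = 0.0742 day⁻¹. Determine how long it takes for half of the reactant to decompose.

9.342 day

Step 1: For a first-order reaction, t₁/₂ = ln(2)/k
Step 2: t₁/₂ = ln(2)/0.0742
Step 3: t₁/₂ = 0.6931/0.0742 = 9.342 day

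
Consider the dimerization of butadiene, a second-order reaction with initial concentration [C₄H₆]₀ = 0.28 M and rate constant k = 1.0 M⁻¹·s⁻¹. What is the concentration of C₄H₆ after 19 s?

0.0443 M

Step 1: For a second-order reaction: 1/[C₄H₆] = 1/[C₄H₆]₀ + kt
Step 2: 1/[C₄H₆] = 1/0.28 + 1.0 × 19
Step 3: 1/[C₄H₆] = 3.571 + 19 = 22.57
Step 4: [C₄H₆] = 1/22.57 = 0.0443 M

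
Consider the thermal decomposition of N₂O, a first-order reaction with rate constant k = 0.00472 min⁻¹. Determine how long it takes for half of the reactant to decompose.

146.9 min

Step 1: For a first-order reaction, t₁/₂ = ln(2)/k
Step 2: t₁/₂ = ln(2)/0.00472
Step 3: t₁/₂ = 0.6931/0.00472 = 146.9 min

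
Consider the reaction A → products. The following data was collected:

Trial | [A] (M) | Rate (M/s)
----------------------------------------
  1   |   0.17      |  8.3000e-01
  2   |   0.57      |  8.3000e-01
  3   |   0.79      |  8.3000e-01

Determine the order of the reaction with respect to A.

zeroth order (0)

Step 1: Compare trials - when concentration changes, rate stays constant.
Step 2: rate₂/rate₁ = 8.3000e-01/8.3000e-01 = 1
Step 3: [A]₂/[A]₁ = 0.57/0.17 = 3.353
Step 4: Since rate ratio ≈ (conc ratio)^0, the reaction is zeroth order.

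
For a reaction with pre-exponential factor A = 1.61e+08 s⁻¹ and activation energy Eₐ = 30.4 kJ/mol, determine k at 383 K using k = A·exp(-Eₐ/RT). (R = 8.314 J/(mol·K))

1.15e+04 s⁻¹

Step 1: Use the Arrhenius equation: k = A × exp(-Eₐ/RT)
Step 2: Convert Eₐ to J/mol: 30.4 kJ/mol = 30400 J/mol
Step 3: Calculate the exponent: -Eₐ/(RT) = -30400/(8.314 × 383) = -9.54695
Step 4: k = 1.61e+08 × exp(-9.54695)
Step 5: k = 1.61e+08 × 7.14188e-05 = 1.1498e+04 s⁻¹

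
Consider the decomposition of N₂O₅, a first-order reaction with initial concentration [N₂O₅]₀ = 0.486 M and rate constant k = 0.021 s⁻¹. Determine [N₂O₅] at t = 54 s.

0.1564 M

Step 1: For a first-order reaction: [N₂O₅] = [N₂O₅]₀ × e^(-kt)
Step 2: [N₂O₅] = 0.486 × e^(-0.021 × 54)
Step 3: [N₂O₅] = 0.486 × e^(-1.134)
Step 4: [N₂O₅] = 0.486 × 0.321744 = 0.1564 M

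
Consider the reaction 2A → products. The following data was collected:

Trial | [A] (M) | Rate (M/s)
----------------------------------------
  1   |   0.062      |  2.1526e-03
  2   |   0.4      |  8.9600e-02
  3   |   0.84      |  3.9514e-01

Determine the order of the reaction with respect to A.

second order (2)

Step 1: Compare trials to find order n where rate₂/rate₁ = ([A]₂/[A]₁)^n
Step 2: rate₂/rate₁ = 8.9600e-02/2.1526e-03 = 41.62
Step 3: [A]₂/[A]₁ = 0.4/0.062 = 6.452
Step 4: n = ln(41.62)/ln(6.452) = 2.00 ≈ 2
Step 5: The reaction is second order in A.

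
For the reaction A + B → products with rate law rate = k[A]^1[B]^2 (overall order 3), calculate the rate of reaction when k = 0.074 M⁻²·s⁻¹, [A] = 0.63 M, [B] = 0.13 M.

0.0007879 M/s

Step 1: The rate law is rate = k[A]^1[B]^2, overall order = 1+2 = 3
Step 2: Substitute values: rate = 0.074 × (0.63)^1 × (0.13)^2
Step 3: rate = 0.074 × 0.63 × 0.0169 = 0.000787878 M/s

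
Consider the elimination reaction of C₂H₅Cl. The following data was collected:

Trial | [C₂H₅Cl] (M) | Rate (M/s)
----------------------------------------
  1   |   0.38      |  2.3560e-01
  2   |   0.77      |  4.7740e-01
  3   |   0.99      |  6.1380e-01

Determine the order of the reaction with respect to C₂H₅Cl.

first order (1)

Step 1: Compare trials to find order n where rate₂/rate₁ = ([C₂H₅Cl]₂/[C₂H₅Cl]₁)^n
Step 2: rate₂/rate₁ = 4.7740e-01/2.3560e-01 = 2.026
Step 3: [C₂H₅Cl]₂/[C₂H₅Cl]₁ = 0.77/0.38 = 2.026
Step 4: n = ln(2.026)/ln(2.026) = 1.00 ≈ 1
Step 5: The reaction is first order in C₂H₅Cl.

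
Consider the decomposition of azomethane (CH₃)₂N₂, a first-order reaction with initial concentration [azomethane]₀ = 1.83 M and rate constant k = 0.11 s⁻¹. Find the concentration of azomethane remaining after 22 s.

0.1627 M

Step 1: For a first-order reaction: [azomethane] = [azomethane]₀ × e^(-kt)
Step 2: [azomethane] = 1.83 × e^(-0.11 × 22)
Step 3: [azomethane] = 1.83 × e^(-2.42)
Step 4: [azomethane] = 1.83 × 0.0889216 = 0.1627 M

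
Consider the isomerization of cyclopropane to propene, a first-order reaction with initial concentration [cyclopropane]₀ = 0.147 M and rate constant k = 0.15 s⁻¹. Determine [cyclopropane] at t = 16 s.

0.01334 M

Step 1: For a first-order reaction: [cyclopropane] = [cyclopropane]₀ × e^(-kt)
Step 2: [cyclopropane] = 0.147 × e^(-0.15 × 16)
Step 3: [cyclopropane] = 0.147 × e^(-2.4)
Step 4: [cyclopropane] = 0.147 × 0.090718 = 0.01334 M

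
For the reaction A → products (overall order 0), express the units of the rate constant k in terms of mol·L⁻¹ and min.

mol·L⁻¹·min⁻¹

Step 1: For overall order n, rate = k × (concentration)^n.
Step 2: Rate has units mol·L⁻¹·min⁻¹; concentration term has units (mol·L⁻¹)^0.
Step 3: k = rate / (concentration)^n, so units of k = (mol·L⁻¹)^(1-0)·min⁻¹ = mol·L⁻¹·min⁻¹.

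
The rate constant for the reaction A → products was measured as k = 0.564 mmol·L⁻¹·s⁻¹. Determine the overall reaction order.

zeroth order (0)

Step 1: The units of k for an nth-order reaction are (concentration)^(1-n)·(time)⁻¹.
Step 2: Here k has units mmol·L⁻¹·s⁻¹, so the concentration exponent is 1.
Step 3: 1 - n = 1 ⇒ n = 0. The reaction is zeroth order.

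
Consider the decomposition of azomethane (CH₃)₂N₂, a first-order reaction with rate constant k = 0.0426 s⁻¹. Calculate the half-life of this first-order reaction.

16.27 s

Step 1: For a first-order reaction, t₁/₂ = ln(2)/k
Step 2: t₁/₂ = ln(2)/0.0426
Step 3: t₁/₂ = 0.6931/0.0426 = 16.27 s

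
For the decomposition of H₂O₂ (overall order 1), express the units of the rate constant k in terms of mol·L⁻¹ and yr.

yr⁻¹

Step 1: For overall order n, rate = k × (concentration)^n.
Step 2: Rate has units mol·L⁻¹·yr⁻¹; concentration term has units (mol·L⁻¹)^1.
Step 3: k = rate / (concentration)^n, so units of k = (mol·L⁻¹)^(1-1)·yr⁻¹ = yr⁻¹.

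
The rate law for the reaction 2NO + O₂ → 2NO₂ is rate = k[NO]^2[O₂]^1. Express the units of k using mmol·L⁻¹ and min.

(mmol·L⁻¹)⁻²·min⁻¹

Step 1: Overall order = 2 + 1 = 3.
Step 2: rate has units mmol·L⁻¹·min⁻¹; [NO]^2[O₂]^1 has units (mmol·L⁻¹)^3.
Step 3: k = rate/([NO]^2[O₂]^1), so units of k = (mmol·L⁻¹)^(1-3)·min⁻¹ = (mmol·L⁻¹)⁻²·min⁻¹.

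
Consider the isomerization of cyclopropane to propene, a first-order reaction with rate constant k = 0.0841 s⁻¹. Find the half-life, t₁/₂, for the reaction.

8.242 s

Step 1: For a first-order reaction, t₁/₂ = ln(2)/k
Step 2: t₁/₂ = ln(2)/0.0841
Step 3: t₁/₂ = 0.6931/0.0841 = 8.242 s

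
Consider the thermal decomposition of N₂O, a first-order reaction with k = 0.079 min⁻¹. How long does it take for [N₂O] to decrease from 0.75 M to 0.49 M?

5.388 min

Step 1: For first-order: t = ln([N₂O]₀/[N₂O])/k
Step 2: t = ln(0.75/0.49)/0.079
Step 3: t = ln(1.531)/0.079
Step 4: t = 0.4257/0.079 = 5.388 min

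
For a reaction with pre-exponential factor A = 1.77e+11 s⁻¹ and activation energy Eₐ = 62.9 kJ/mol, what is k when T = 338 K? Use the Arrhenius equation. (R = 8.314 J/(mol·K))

3.37e+01 s⁻¹

Step 1: Use the Arrhenius equation: k = A × exp(-Eₐ/RT)
Step 2: Convert Eₐ to J/mol: 62.9 kJ/mol = 62900 J/mol
Step 3: Calculate the exponent: -Eₐ/(RT) = -62900/(8.314 × 338) = -22.38329
Step 4: k = 1.77e+11 × exp(-22.38329)
Step 5: k = 1.77e+11 × 1.90134e-10 = 3.3654e+01 s⁻¹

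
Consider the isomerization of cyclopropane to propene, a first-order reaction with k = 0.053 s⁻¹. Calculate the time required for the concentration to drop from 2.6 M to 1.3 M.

13.08 s

Step 1: For first-order: t = ln([cyclopropane]₀/[cyclopropane])/k
Step 2: t = ln(2.6/1.3)/0.053
Step 3: t = ln(2)/0.053
Step 4: t = 0.6931/0.053 = 13.08 s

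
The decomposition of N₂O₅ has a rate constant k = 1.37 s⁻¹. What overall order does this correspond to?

first order (1)

Step 1: The units of k for an nth-order reaction are (concentration)^(1-n)·(time)⁻¹.
Step 2: Here k has units s⁻¹, so the concentration exponent is 0.
Step 3: 1 - n = 0 ⇒ n = 1. The reaction is first order.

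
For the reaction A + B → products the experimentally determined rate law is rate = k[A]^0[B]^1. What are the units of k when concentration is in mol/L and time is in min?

min⁻¹

Step 1: Overall order = 0 + 1 = 1.
Step 2: rate has units mol/L·min⁻¹; [A]^0[B]^1 has units (mol/L)^1.
Step 3: k = rate/([A]^0[B]^1), so units of k = (mol/L)^(1-1)·min⁻¹ = min⁻¹.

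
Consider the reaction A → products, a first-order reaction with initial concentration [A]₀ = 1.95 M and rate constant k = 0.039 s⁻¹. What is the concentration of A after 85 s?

0.07085 M

Step 1: For a first-order reaction: [A] = [A]₀ × e^(-kt)
Step 2: [A] = 1.95 × e^(-0.039 × 85)
Step 3: [A] = 1.95 × e^(-3.315)
Step 4: [A] = 1.95 × 0.036334 = 0.07085 M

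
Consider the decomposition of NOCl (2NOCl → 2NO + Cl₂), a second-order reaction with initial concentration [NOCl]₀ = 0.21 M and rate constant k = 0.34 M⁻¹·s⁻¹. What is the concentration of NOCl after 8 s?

0.1337 M

Step 1: For a second-order reaction: 1/[NOCl] = 1/[NOCl]₀ + kt
Step 2: 1/[NOCl] = 1/0.21 + 0.34 × 8
Step 3: 1/[NOCl] = 4.762 + 2.72 = 7.482
Step 4: [NOCl] = 1/7.482 = 0.1337 M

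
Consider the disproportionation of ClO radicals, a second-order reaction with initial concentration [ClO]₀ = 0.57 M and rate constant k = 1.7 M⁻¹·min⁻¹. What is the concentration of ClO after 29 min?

0.01959 M

Step 1: For a second-order reaction: 1/[ClO] = 1/[ClO]₀ + kt
Step 2: 1/[ClO] = 1/0.57 + 1.7 × 29
Step 3: 1/[ClO] = 1.754 + 49.3 = 51.05
Step 4: [ClO] = 1/51.05 = 0.01959 M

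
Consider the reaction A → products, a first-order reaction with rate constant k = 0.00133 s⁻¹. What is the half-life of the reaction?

521.2 s

Step 1: For a first-order reaction, t₁/₂ = ln(2)/k
Step 2: t₁/₂ = ln(2)/0.00133
Step 3: t₁/₂ = 0.6931/0.00133 = 521.2 s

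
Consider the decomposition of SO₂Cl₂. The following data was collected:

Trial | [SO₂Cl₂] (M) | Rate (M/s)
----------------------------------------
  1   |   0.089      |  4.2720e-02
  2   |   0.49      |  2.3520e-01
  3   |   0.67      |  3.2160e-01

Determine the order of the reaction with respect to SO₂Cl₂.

first order (1)

Step 1: Compare trials to find order n where rate₂/rate₁ = ([SO₂Cl₂]₂/[SO₂Cl₂]₁)^n
Step 2: rate₂/rate₁ = 2.3520e-01/4.2720e-02 = 5.506
Step 3: [SO₂Cl₂]₂/[SO₂Cl₂]₁ = 0.49/0.089 = 5.506
Step 4: n = ln(5.506)/ln(5.506) = 1.00 ≈ 1
Step 5: The reaction is first order in SO₂Cl₂.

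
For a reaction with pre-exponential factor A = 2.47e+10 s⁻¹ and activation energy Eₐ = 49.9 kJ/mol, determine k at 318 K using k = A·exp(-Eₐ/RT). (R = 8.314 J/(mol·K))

1.57e+02 s⁻¹

Step 1: Use the Arrhenius equation: k = A × exp(-Eₐ/RT)
Step 2: Convert Eₐ to J/mol: 49.9 kJ/mol = 49900 J/mol
Step 3: Calculate the exponent: -Eₐ/(RT) = -49900/(8.314 × 318) = -18.87398
Step 4: k = 2.47e+10 × exp(-18.87398)
Step 5: k = 2.47e+10 × 6.35528e-09 = 1.5698e+02 s⁻¹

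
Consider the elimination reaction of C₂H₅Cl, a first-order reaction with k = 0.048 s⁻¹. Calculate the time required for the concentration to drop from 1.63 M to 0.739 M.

16.48 s

Step 1: For first-order: t = ln([C₂H₅Cl]₀/[C₂H₅Cl])/k
Step 2: t = ln(1.63/0.739)/0.048
Step 3: t = ln(2.206)/0.048
Step 4: t = 0.791/0.048 = 16.48 s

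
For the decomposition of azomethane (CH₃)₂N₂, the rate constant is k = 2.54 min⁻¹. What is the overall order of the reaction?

first order (1)

Step 1: The units of k for an nth-order reaction are (concentration)^(1-n)·(time)⁻¹.
Step 2: Here k has units min⁻¹, so the concentration exponent is 0.
Step 3: 1 - n = 0 ⇒ n = 1. The reaction is first order.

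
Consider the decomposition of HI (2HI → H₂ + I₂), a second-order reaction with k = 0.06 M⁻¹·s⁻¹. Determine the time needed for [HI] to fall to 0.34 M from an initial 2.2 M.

41.44 s

Step 1: For second-order: t = (1/[HI] - 1/[HI]₀)/k
Step 2: t = (1/0.34 - 1/2.2)/0.06
Step 3: t = (2.941 - 0.4545)/0.06
Step 4: t = 2.487/0.06 = 41.44 s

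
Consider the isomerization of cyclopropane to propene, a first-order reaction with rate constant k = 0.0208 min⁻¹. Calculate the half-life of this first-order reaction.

33.32 min

Step 1: For a first-order reaction, t₁/₂ = ln(2)/k
Step 2: t₁/₂ = ln(2)/0.0208
Step 3: t₁/₂ = 0.6931/0.0208 = 33.32 min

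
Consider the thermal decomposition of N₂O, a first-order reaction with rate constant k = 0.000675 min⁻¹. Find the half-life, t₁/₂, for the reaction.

1027 min

Step 1: For a first-order reaction, t₁/₂ = ln(2)/k
Step 2: t₁/₂ = ln(2)/0.000675
Step 3: t₁/₂ = 0.6931/0.000675 = 1027 min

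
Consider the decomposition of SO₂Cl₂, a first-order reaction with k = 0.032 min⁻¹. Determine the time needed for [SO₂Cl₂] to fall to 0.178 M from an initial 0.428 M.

27.42 min

Step 1: For first-order: t = ln([SO₂Cl₂]₀/[SO₂Cl₂])/k
Step 2: t = ln(0.428/0.178)/0.032
Step 3: t = ln(2.404)/0.032
Step 4: t = 0.8773/0.032 = 27.42 min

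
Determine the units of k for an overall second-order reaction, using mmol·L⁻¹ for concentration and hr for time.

(mmol·L⁻¹)⁻¹·hr⁻¹

Step 1: For overall order n, rate = k × (concentration)^n.
Step 2: Rate has units mmol·L⁻¹·hr⁻¹; concentration term has units (mmol·L⁻¹)^2.
Step 3: k = rate / (concentration)^n, so units of k = (mmol·L⁻¹)^(1-2)·hr⁻¹ = (mmol·L⁻¹)⁻¹·hr⁻¹.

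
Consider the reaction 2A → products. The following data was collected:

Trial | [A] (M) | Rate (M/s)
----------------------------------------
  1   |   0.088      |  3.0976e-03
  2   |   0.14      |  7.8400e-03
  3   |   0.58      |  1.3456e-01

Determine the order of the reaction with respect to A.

second order (2)

Step 1: Compare trials to find order n where rate₂/rate₁ = ([A]₂/[A]₁)^n
Step 2: rate₂/rate₁ = 7.8400e-03/3.0976e-03 = 2.531
Step 3: [A]₂/[A]₁ = 0.14/0.088 = 1.591
Step 4: n = ln(2.531)/ln(1.591) = 2.00 ≈ 2
Step 5: The reaction is second order in A.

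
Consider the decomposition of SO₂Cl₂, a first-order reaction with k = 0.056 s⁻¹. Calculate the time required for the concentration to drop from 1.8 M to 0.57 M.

20.53 s

Step 1: For first-order: t = ln([SO₂Cl₂]₀/[SO₂Cl₂])/k
Step 2: t = ln(1.8/0.57)/0.056
Step 3: t = ln(3.158)/0.056
Step 4: t = 1.15/0.056 = 20.53 s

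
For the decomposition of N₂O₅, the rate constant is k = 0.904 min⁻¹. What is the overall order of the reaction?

first order (1)

Step 1: The units of k for an nth-order reaction are (concentration)^(1-n)·(time)⁻¹.
Step 2: Here k has units min⁻¹, so the concentration exponent is 0.
Step 3: 1 - n = 0 ⇒ n = 1. The reaction is first order.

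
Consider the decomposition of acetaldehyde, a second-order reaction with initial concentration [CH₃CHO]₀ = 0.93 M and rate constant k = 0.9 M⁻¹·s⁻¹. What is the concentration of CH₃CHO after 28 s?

0.03806 M

Step 1: For a second-order reaction: 1/[CH₃CHO] = 1/[CH₃CHO]₀ + kt
Step 2: 1/[CH₃CHO] = 1/0.93 + 0.9 × 28
Step 3: 1/[CH₃CHO] = 1.075 + 25.2 = 26.28
Step 4: [CH₃CHO] = 1/26.28 = 0.03806 M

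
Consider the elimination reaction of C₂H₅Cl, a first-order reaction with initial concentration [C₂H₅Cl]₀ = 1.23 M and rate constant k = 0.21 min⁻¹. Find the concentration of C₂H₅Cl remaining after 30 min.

0.002259 M

Step 1: For a first-order reaction: [C₂H₅Cl] = [C₂H₅Cl]₀ × e^(-kt)
Step 2: [C₂H₅Cl] = 1.23 × e^(-0.21 × 30)
Step 3: [C₂H₅Cl] = 1.23 × e^(-6.3)
Step 4: [C₂H₅Cl] = 1.23 × 0.0018363 = 0.002259 M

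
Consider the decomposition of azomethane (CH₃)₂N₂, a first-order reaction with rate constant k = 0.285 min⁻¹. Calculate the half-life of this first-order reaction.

2.432 min

Step 1: For a first-order reaction, t₁/₂ = ln(2)/k
Step 2: t₁/₂ = ln(2)/0.285
Step 3: t₁/₂ = 0.6931/0.285 = 2.432 min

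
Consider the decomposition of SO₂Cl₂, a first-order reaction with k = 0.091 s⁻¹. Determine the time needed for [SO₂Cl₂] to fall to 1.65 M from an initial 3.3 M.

7.617 s

Step 1: For first-order: t = ln([SO₂Cl₂]₀/[SO₂Cl₂])/k
Step 2: t = ln(3.3/1.65)/0.091
Step 3: t = ln(2)/0.091
Step 4: t = 0.6931/0.091 = 7.617 s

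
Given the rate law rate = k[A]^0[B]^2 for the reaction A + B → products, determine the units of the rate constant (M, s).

M⁻¹·s⁻¹

Step 1: Overall order = 0 + 2 = 2.
Step 2: rate has units M·s⁻¹; [A]^0[B]^2 has units M^2.
Step 3: k = rate/([A]^0[B]^2), so units of k = M^(1-2)·s⁻¹ = M⁻¹·s⁻¹.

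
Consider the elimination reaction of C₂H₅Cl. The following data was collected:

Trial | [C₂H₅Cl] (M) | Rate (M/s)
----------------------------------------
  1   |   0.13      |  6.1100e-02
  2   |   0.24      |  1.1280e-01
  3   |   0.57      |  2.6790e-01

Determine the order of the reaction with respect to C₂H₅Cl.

first order (1)

Step 1: Compare trials to find order n where rate₂/rate₁ = ([C₂H₅Cl]₂/[C₂H₅Cl]₁)^n
Step 2: rate₂/rate₁ = 1.1280e-01/6.1100e-02 = 1.846
Step 3: [C₂H₅Cl]₂/[C₂H₅Cl]₁ = 0.24/0.13 = 1.846
Step 4: n = ln(1.846)/ln(1.846) = 1.00 ≈ 1
Step 5: The reaction is first order in C₂H₅Cl.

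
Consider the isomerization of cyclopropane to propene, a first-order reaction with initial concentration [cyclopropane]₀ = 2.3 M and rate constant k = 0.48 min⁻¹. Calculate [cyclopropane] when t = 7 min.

0.07989 M

Step 1: For a first-order reaction: [cyclopropane] = [cyclopropane]₀ × e^(-kt)
Step 2: [cyclopropane] = 2.3 × e^(-0.48 × 7)
Step 3: [cyclopropane] = 2.3 × e^(-3.36)
Step 4: [cyclopropane] = 2.3 × 0.0347353 = 0.07989 M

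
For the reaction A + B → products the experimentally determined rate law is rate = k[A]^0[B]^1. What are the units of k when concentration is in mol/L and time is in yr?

yr⁻¹

Step 1: Overall order = 0 + 1 = 1.
Step 2: rate has units mol/L·yr⁻¹; [A]^0[B]^1 has units (mol/L)^1.
Step 3: k = rate/([A]^0[B]^1), so units of k = (mol/L)^(1-1)·yr⁻¹ = yr⁻¹.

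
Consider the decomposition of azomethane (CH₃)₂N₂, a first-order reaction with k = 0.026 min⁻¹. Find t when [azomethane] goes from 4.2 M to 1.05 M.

53.32 min

Step 1: For first-order: t = ln([azomethane]₀/[azomethane])/k
Step 2: t = ln(4.2/1.05)/0.026
Step 3: t = ln(4)/0.026
Step 4: t = 1.386/0.026 = 53.32 min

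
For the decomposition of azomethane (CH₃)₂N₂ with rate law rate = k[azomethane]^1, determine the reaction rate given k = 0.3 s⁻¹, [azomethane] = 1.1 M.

0.33 M/s

Step 1: Identify the rate law: rate = k[azomethane]^1
Step 2: Substitute values: rate = 0.3 × (1.1)^1
Step 3: Calculate: rate = 0.3 × 1.1 = 0.33 M/s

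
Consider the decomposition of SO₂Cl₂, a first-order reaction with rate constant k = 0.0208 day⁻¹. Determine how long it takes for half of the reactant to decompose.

33.32 day

Step 1: For a first-order reaction, t₁/₂ = ln(2)/k
Step 2: t₁/₂ = ln(2)/0.0208
Step 3: t₁/₂ = 0.6931/0.0208 = 33.32 day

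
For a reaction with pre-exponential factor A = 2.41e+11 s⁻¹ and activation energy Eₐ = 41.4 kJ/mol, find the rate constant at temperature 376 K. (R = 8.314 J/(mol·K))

4.27e+05 s⁻¹

Step 1: Use the Arrhenius equation: k = A × exp(-Eₐ/RT)
Step 2: Convert Eₐ to J/mol: 41.4 kJ/mol = 41400 J/mol
Step 3: Calculate the exponent: -Eₐ/(RT) = -41400/(8.314 × 376) = -13.24349
Step 4: k = 2.41e+11 × exp(-13.24349)
Step 5: k = 2.41e+11 × 1.77184e-06 = 4.2701e+05 s⁻¹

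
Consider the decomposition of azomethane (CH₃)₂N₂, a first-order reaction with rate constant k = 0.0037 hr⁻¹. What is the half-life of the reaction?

187.3 hr

Step 1: For a first-order reaction, t₁/₂ = ln(2)/k
Step 2: t₁/₂ = ln(2)/0.0037
Step 3: t₁/₂ = 0.6931/0.0037 = 187.3 hr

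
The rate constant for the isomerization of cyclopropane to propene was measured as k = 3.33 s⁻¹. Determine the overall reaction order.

first order (1)

Step 1: The units of k for an nth-order reaction are (concentration)^(1-n)·(time)⁻¹.
Step 2: Here k has units s⁻¹, so the concentration exponent is 0.
Step 3: 1 - n = 0 ⇒ n = 1. The reaction is first order.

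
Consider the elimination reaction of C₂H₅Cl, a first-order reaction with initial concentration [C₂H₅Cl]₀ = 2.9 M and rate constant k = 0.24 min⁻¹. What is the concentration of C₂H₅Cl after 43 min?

9.56e-05 M

Step 1: For a first-order reaction: [C₂H₅Cl] = [C₂H₅Cl]₀ × e^(-kt)
Step 2: [C₂H₅Cl] = 2.9 × e^(-0.24 × 43)
Step 3: [C₂H₅Cl] = 2.9 × e^(-10.32)
Step 4: [C₂H₅Cl] = 2.9 × 3.29671e-05 = 9.56e-05 M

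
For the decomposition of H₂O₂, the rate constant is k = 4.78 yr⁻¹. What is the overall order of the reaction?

first order (1)

Step 1: The units of k for an nth-order reaction are (concentration)^(1-n)·(time)⁻¹.
Step 2: Here k has units yr⁻¹, so the concentration exponent is 0.
Step 3: 1 - n = 0 ⇒ n = 1. The reaction is first order.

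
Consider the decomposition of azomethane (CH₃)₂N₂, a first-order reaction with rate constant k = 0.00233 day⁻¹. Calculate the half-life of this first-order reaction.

297.5 day

Step 1: For a first-order reaction, t₁/₂ = ln(2)/k
Step 2: t₁/₂ = ln(2)/0.00233
Step 3: t₁/₂ = 0.6931/0.00233 = 297.5 day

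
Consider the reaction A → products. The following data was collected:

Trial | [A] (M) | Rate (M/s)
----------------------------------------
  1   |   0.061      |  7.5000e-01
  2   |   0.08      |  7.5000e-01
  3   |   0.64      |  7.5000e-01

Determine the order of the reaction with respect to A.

zeroth order (0)

Step 1: Compare trials - when concentration changes, rate stays constant.
Step 2: rate₂/rate₁ = 7.5000e-01/7.5000e-01 = 1
Step 3: [A]₂/[A]₁ = 0.08/0.061 = 1.311
Step 4: Since rate ratio ≈ (conc ratio)^0, the reaction is zeroth order.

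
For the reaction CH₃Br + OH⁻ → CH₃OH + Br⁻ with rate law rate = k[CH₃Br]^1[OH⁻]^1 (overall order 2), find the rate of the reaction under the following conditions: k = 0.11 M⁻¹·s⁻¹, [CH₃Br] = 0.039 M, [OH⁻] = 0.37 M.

0.001587 M/s

Step 1: The rate law is rate = k[CH₃Br]^1[OH⁻]^1, overall order = 1+1 = 2
Step 2: Substitute values: rate = 0.11 × (0.039)^1 × (0.37)^1
Step 3: rate = 0.11 × 0.039 × 0.37 = 0.0015873 M/s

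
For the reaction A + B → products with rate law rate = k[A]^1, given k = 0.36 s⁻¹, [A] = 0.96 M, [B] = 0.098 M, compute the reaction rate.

0.3456 M/s

Step 1: The rate law is rate = k[A]^1
Step 2: Note that the rate does not depend on [B] (zero order in B).
Step 3: rate = 0.36 × (0.96)^1 = 0.3456 M/s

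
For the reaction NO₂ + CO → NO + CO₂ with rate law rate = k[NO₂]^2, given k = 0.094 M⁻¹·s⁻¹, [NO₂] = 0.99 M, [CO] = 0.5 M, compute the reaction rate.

0.09213 M/s

Step 1: The rate law is rate = k[NO₂]^2
Step 2: Note that the rate does not depend on [CO] (zero order in CO).
Step 3: rate = 0.094 × (0.99)^2 = 0.0921294 M/s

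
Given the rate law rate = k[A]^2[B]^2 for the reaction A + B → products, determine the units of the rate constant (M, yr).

M⁻³·yr⁻¹

Step 1: Overall order = 2 + 2 = 4.
Step 2: rate has units M·yr⁻¹; [A]^2[B]^2 has units M^4.
Step 3: k = rate/([A]^2[B]^2), so units of k = M^(1-4)·yr⁻¹ = M⁻³·yr⁻¹.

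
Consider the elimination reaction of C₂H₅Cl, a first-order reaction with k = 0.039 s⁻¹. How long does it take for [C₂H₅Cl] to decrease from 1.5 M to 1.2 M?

5.722 s

Step 1: For first-order: t = ln([C₂H₅Cl]₀/[C₂H₅Cl])/k
Step 2: t = ln(1.5/1.2)/0.039
Step 3: t = ln(1.25)/0.039
Step 4: t = 0.2231/0.039 = 5.722 s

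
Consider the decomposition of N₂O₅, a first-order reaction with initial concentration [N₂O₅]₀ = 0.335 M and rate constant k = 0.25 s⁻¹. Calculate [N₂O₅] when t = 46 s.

3.394e-06 M

Step 1: For a first-order reaction: [N₂O₅] = [N₂O₅]₀ × e^(-kt)
Step 2: [N₂O₅] = 0.335 × e^(-0.25 × 46)
Step 3: [N₂O₅] = 0.335 × e^(-11.5)
Step 4: [N₂O₅] = 0.335 × 1.01301e-05 = 3.394e-06 M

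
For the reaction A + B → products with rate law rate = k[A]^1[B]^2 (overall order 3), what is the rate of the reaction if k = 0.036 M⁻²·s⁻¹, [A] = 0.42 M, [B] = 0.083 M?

0.0001042 M/s

Step 1: The rate law is rate = k[A]^1[B]^2, overall order = 1+2 = 3
Step 2: Substitute values: rate = 0.036 × (0.42)^1 × (0.083)^2
Step 3: rate = 0.036 × 0.42 × 0.006889 = 0.000104162 M/s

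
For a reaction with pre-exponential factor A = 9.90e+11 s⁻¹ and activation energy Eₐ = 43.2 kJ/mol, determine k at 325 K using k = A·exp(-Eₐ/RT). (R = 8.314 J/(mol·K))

1.13e+05 s⁻¹

Step 1: Use the Arrhenius equation: k = A × exp(-Eₐ/RT)
Step 2: Convert Eₐ to J/mol: 43.2 kJ/mol = 43200 J/mol
Step 3: Calculate the exponent: -Eₐ/(RT) = -43200/(8.314 × 325) = -15.98786
Step 4: k = 9.90e+11 × exp(-15.98786)
Step 5: k = 9.90e+11 × 1.13910e-07 = 1.1277e+05 s⁻¹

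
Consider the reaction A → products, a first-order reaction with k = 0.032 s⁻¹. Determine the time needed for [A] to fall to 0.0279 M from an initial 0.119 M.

45.33 s

Step 1: For first-order: t = ln([A]₀/[A])/k
Step 2: t = ln(0.119/0.0279)/0.032
Step 3: t = ln(4.265)/0.032
Step 4: t = 1.45/0.032 = 45.33 s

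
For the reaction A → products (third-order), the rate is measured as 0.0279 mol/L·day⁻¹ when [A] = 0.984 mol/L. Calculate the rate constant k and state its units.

0.02928 (mol/L)⁻²·day⁻¹

Step 1: rate = k[A]^3, so k = rate / [A]^3.
Step 2: k = 0.0279 / (0.984)^3 = 0.0279 / 0.9528.
Step 3: k = 0.02928 (mol/L)⁻²·day⁻¹.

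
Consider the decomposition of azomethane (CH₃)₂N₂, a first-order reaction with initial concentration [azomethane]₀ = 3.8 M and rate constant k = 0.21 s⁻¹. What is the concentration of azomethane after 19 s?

0.0703 M

Step 1: For a first-order reaction: [azomethane] = [azomethane]₀ × e^(-kt)
Step 2: [azomethane] = 3.8 × e^(-0.21 × 19)
Step 3: [azomethane] = 3.8 × e^(-3.99)
Step 4: [azomethane] = 3.8 × 0.0184997 = 0.0703 M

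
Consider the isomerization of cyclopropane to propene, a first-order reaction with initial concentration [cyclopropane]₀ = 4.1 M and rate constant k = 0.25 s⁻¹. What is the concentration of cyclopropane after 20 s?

0.02763 M

Step 1: For a first-order reaction: [cyclopropane] = [cyclopropane]₀ × e^(-kt)
Step 2: [cyclopropane] = 4.1 × e^(-0.25 × 20)
Step 3: [cyclopropane] = 4.1 × e^(-5)
Step 4: [cyclopropane] = 4.1 × 0.00673795 = 0.02763 M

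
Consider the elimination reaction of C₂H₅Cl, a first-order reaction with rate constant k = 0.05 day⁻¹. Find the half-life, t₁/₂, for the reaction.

13.86 day

Step 1: For a first-order reaction, t₁/₂ = ln(2)/k
Step 2: t₁/₂ = ln(2)/0.05
Step 3: t₁/₂ = 0.6931/0.05 = 13.86 day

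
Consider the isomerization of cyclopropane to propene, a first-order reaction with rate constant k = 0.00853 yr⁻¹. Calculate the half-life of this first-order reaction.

81.26 yr

Step 1: For a first-order reaction, t₁/₂ = ln(2)/k
Step 2: t₁/₂ = ln(2)/0.00853
Step 3: t₁/₂ = 0.6931/0.00853 = 81.26 yr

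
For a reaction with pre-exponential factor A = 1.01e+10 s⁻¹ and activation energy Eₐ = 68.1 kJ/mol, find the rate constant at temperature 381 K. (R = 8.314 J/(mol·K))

4.65e+00 s⁻¹

Step 1: Use the Arrhenius equation: k = A × exp(-Eₐ/RT)
Step 2: Convert Eₐ to J/mol: 68.1 kJ/mol = 68100 J/mol
Step 3: Calculate the exponent: -Eₐ/(RT) = -68100/(8.314 × 381) = -21.49870
Step 4: k = 1.01e+10 × exp(-21.49870)
Step 5: k = 1.01e+10 × 4.60504e-10 = 4.6511e+00 s⁻¹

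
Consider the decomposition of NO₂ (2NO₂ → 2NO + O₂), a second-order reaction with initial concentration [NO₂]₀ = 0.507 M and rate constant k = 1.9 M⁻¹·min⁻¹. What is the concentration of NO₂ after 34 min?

0.01502 M

Step 1: For a second-order reaction: 1/[NO₂] = 1/[NO₂]₀ + kt
Step 2: 1/[NO₂] = 1/0.507 + 1.9 × 34
Step 3: 1/[NO₂] = 1.972 + 64.6 = 66.57
Step 4: [NO₂] = 1/66.57 = 0.01502 M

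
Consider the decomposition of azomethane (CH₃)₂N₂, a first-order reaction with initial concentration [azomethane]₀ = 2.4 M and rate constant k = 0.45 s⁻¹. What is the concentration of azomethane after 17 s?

0.001143 M

Step 1: For a first-order reaction: [azomethane] = [azomethane]₀ × e^(-kt)
Step 2: [azomethane] = 2.4 × e^(-0.45 × 17)
Step 3: [azomethane] = 2.4 × e^(-7.65)
Step 4: [azomethane] = 2.4 × 0.000476044 = 0.001143 M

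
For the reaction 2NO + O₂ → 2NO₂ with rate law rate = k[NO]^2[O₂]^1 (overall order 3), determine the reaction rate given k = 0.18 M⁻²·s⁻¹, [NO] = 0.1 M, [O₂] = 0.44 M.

0.000792 M/s

Step 1: The rate law is rate = k[NO]^2[O₂]^1, overall order = 2+1 = 3
Step 2: Substitute values: rate = 0.18 × (0.1)^2 × (0.44)^1
Step 3: rate = 0.18 × 0.01 × 0.44 = 0.000792 M/s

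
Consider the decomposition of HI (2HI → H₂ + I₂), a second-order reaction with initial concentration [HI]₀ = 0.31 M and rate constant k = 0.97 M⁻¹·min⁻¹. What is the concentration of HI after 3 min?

0.163 M

Step 1: For a second-order reaction: 1/[HI] = 1/[HI]₀ + kt
Step 2: 1/[HI] = 1/0.31 + 0.97 × 3
Step 3: 1/[HI] = 3.226 + 2.91 = 6.136
Step 4: [HI] = 1/6.136 = 0.163 M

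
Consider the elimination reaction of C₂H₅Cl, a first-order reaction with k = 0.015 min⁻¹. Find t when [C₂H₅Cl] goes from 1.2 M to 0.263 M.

101.2 min

Step 1: For first-order: t = ln([C₂H₅Cl]₀/[C₂H₅Cl])/k
Step 2: t = ln(1.2/0.263)/0.015
Step 3: t = ln(4.563)/0.015
Step 4: t = 1.518/0.015 = 101.2 min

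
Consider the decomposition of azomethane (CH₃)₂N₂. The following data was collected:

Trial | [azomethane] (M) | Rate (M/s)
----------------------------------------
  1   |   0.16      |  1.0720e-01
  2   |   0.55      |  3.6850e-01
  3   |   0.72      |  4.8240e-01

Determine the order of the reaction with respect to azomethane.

first order (1)

Step 1: Compare trials to find order n where rate₂/rate₁ = ([azomethane]₂/[azomethane]₁)^n
Step 2: rate₂/rate₁ = 3.6850e-01/1.0720e-01 = 3.438
Step 3: [azomethane]₂/[azomethane]₁ = 0.55/0.16 = 3.438
Step 4: n = ln(3.438)/ln(3.438) = 1.00 ≈ 1
Step 5: The reaction is first order in azomethane.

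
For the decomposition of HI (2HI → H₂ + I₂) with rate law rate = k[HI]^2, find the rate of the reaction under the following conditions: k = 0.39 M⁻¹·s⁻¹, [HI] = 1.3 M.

0.6591 M/s

Step 1: Identify the rate law: rate = k[HI]^2
Step 2: Substitute values: rate = 0.39 × (1.3)^2
Step 3: Calculate: rate = 0.39 × 1.69 = 0.6591 M/s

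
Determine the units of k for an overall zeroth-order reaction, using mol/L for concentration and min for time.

mol/L·min⁻¹

Step 1: For overall order n, rate = k × (concentration)^n.
Step 2: Rate has units mol/L·min⁻¹; concentration term has units (mol/L)^0.
Step 3: k = rate / (concentration)^n, so units of k = (mol/L)^(1-0)·min⁻¹ = mol/L·min⁻¹.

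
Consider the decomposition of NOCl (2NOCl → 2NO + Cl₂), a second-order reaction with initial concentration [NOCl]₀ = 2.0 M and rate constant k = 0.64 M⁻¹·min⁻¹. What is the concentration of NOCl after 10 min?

0.1449 M

Step 1: For a second-order reaction: 1/[NOCl] = 1/[NOCl]₀ + kt
Step 2: 1/[NOCl] = 1/2.0 + 0.64 × 10
Step 3: 1/[NOCl] = 0.5 + 6.4 = 6.9
Step 4: [NOCl] = 1/6.9 = 0.1449 M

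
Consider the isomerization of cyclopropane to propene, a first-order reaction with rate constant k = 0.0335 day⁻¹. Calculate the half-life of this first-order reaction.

20.69 day

Step 1: For a first-order reaction, t₁/₂ = ln(2)/k
Step 2: t₁/₂ = ln(2)/0.0335
Step 3: t₁/₂ = 0.6931/0.0335 = 20.69 day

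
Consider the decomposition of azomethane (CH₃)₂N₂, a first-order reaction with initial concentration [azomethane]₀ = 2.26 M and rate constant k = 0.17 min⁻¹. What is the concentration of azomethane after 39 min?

0.002984 M

Step 1: For a first-order reaction: [azomethane] = [azomethane]₀ × e^(-kt)
Step 2: [azomethane] = 2.26 × e^(-0.17 × 39)
Step 3: [azomethane] = 2.26 × e^(-6.63)
Step 4: [azomethane] = 2.26 × 0.00132016 = 0.002984 M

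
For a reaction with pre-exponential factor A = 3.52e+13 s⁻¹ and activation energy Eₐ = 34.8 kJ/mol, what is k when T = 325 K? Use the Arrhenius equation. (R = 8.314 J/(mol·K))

8.98e+07 s⁻¹

Step 1: Use the Arrhenius equation: k = A × exp(-Eₐ/RT)
Step 2: Convert Eₐ to J/mol: 34.8 kJ/mol = 34800 J/mol
Step 3: Calculate the exponent: -Eₐ/(RT) = -34800/(8.314 × 325) = -12.87911
Step 4: k = 3.52e+13 × exp(-12.87911)
Step 5: k = 3.52e+13 × 2.55078e-06 = 8.9787e+07 s⁻¹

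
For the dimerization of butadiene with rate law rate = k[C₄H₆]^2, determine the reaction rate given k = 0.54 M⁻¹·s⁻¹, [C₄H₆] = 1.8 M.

1.75 M/s

Step 1: Identify the rate law: rate = k[C₄H₆]^2
Step 2: Substitute values: rate = 0.54 × (1.8)^2
Step 3: Calculate: rate = 0.54 × 3.24 = 1.7496 M/s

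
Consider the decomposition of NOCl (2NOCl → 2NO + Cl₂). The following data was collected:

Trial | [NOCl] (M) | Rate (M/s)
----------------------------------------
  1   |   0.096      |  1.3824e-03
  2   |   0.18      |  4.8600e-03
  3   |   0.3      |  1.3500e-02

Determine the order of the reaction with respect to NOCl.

second order (2)

Step 1: Compare trials to find order n where rate₂/rate₁ = ([NOCl]₂/[NOCl]₁)^n
Step 2: rate₂/rate₁ = 4.8600e-03/1.3824e-03 = 3.516
Step 3: [NOCl]₂/[NOCl]₁ = 0.18/0.096 = 1.875
Step 4: n = ln(3.516)/ln(1.875) = 2.00 ≈ 2
Step 5: The reaction is second order in NOCl.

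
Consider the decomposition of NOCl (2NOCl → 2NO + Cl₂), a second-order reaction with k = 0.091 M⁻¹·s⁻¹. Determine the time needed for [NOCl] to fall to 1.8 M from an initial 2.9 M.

2.316 s

Step 1: For second-order: t = (1/[NOCl] - 1/[NOCl]₀)/k
Step 2: t = (1/1.8 - 1/2.9)/0.091
Step 3: t = (0.5556 - 0.3448)/0.091
Step 4: t = 0.2107/0.091 = 2.316 s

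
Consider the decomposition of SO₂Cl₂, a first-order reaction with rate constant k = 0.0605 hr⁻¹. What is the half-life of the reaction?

11.46 hr

Step 1: For a first-order reaction, t₁/₂ = ln(2)/k
Step 2: t₁/₂ = ln(2)/0.0605
Step 3: t₁/₂ = 0.6931/0.0605 = 11.46 hr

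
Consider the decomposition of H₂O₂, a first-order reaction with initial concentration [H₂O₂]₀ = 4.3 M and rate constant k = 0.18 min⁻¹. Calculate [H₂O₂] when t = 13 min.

0.4142 M

Step 1: For a first-order reaction: [H₂O₂] = [H₂O₂]₀ × e^(-kt)
Step 2: [H₂O₂] = 4.3 × e^(-0.18 × 13)
Step 3: [H₂O₂] = 4.3 × e^(-2.34)
Step 4: [H₂O₂] = 4.3 × 0.0963276 = 0.4142 M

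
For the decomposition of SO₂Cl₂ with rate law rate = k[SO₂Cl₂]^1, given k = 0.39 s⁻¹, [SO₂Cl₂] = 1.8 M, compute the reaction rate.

0.702 M/s

Step 1: Identify the rate law: rate = k[SO₂Cl₂]^1
Step 2: Substitute values: rate = 0.39 × (1.8)^1
Step 3: Calculate: rate = 0.39 × 1.8 = 0.702 M/s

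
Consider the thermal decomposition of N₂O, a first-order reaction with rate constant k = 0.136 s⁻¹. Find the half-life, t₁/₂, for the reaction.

5.097 s

Step 1: For a first-order reaction, t₁/₂ = ln(2)/k
Step 2: t₁/₂ = ln(2)/0.136
Step 3: t₁/₂ = 0.6931/0.136 = 5.097 s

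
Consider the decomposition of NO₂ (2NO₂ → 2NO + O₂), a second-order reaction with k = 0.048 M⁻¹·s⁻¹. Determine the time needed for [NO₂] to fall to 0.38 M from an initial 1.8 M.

43.25 s

Step 1: For second-order: t = (1/[NO₂] - 1/[NO₂]₀)/k
Step 2: t = (1/0.38 - 1/1.8)/0.048
Step 3: t = (2.632 - 0.5556)/0.048
Step 4: t = 2.076/0.048 = 43.25 s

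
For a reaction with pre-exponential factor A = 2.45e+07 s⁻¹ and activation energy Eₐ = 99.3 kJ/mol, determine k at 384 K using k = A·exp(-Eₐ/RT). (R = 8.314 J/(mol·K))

7.61e-07 s⁻¹

Step 1: Use the Arrhenius equation: k = A × exp(-Eₐ/RT)
Step 2: Convert Eₐ to J/mol: 99.3 kJ/mol = 99300 J/mol
Step 3: Calculate the exponent: -Eₐ/(RT) = -99300/(8.314 × 384) = -31.10341
Step 4: k = 2.45e+07 × exp(-31.10341)
Step 5: k = 2.45e+07 × 3.10428e-14 = 7.6055e-07 s⁻¹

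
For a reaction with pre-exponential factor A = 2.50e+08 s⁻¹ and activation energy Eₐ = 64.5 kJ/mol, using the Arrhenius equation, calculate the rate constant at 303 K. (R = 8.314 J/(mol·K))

1.90e-03 s⁻¹

Step 1: Use the Arrhenius equation: k = A × exp(-Eₐ/RT)
Step 2: Convert Eₐ to J/mol: 64.5 kJ/mol = 64500 J/mol
Step 3: Calculate the exponent: -Eₐ/(RT) = -64500/(8.314 × 303) = -25.60396
Step 4: k = 2.50e+08 × exp(-25.60396)
Step 5: k = 2.50e+08 × 7.59174e-12 = 1.8979e-03 s⁻¹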